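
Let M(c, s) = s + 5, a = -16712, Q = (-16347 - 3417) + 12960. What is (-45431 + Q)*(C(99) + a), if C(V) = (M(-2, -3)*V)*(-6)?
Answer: 935006500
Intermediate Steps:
Q = -6804 (Q = -19764 + 12960 = -6804)
M(c, s) = 5 + s
C(V) = -12*V (C(V) = ((5 - 3)*V)*(-6) = (2*V)*(-6) = -12*V)
(-45431 + Q)*(C(99) + a) = (-45431 - 6804)*(-12*99 - 16712) = -52235*(-1188 - 16712) = -52235*(-17900) = 935006500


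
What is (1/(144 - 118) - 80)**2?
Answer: 4322241/676 ≈ 6393.8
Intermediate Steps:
(1/(144 - 118) - 80)**2 = (1/26 - 80)**2 = (-2079/26)**2 = 4322241/676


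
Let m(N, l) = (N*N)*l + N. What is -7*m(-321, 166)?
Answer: -119731395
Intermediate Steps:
m(N, l) = N + l*N² (m(N, l) = N²*l + N = l*N² + N = N + l*N²)
-7*m(-321, 166) = -(-2247)*(1 - 321*166) = -(-2247)*(1 - 53286) = -(-2247)*(-53285) = -7*17104485 = -119731395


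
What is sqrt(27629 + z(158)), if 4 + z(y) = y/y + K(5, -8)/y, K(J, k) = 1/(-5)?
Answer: sqrt(17241385810)/790 ≈ 166.21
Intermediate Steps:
K(J, k) = -1/5
z(y) = -3 - 1/(5*y) (z(y) = -4 + (y/y - 1/(5*y)) = -4 + (1 - 1/(5*y)) = -3 - 1/(5*y))
sqrt(27629 + z(158)) = sqrt(27629 + (-3 - 1/5/158)) = sqrt(27629 + (-3 - 1/5*1/158)) = sqrt(27629 + (-3 - 1/790)) = sqrt(27629 - 2371/790) = sqrt(21824539/790) = sqrt(17241385810)/790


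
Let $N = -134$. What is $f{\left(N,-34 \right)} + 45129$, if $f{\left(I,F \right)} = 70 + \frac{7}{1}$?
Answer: $45206$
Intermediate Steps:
$f{\left(I,F \right)} = 77$ ($f{\left(I,F \right)} = 70 + 7 \cdot 1 = 70 + 7 = 77$)
$f{\left(N,-34 \right)} + 45129 = 77 + 45129 = 45206$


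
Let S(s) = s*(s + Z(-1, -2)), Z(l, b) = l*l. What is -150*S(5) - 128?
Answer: -4628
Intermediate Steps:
Z(l, b) = l²
S(s) = s*(1 + s) (S(s) = s*(s + (-1)²) = s*(s + 1) = s*(1 + s))
-150*S(5) - 128 = -750*(1 + 5) - 128 = -750*6 - 128 = -150*30 - 128 = -4500 - 128 = -4628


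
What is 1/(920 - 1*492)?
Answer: 1/428 ≈ 0.0023364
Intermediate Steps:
1/(920 - 1*492) = 1/(920 - 492) = 1/428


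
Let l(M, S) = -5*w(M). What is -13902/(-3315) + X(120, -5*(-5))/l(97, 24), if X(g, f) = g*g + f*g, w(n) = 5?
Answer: -764446/1105 ≈ -691.81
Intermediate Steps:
X(g, f) = g**2 + f*g
l(M, S) = -25 (l(M, S) = -5*5 = -25)
-13902/(-3315) + X(120, -5*(-5))/l(97, 24) = -13902/(-3315) + (120*(-5*(-5) + 120))/(-25) = -13902*(-1/3315) + (120*(25 + 120))*(-1/25) = 4634/1105 + (120*145)*(-1/25) = 4634/1105 + 17400*(-1/25) = 4634/1105 - 696 = -764446/1105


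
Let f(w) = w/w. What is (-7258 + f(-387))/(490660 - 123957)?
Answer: -7257/366703 ≈ -0.019790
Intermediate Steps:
f(w) = 1
(-7258 + f(-387))/(490660 - 123957) = (-7258 + 1)/(490660 - 123957) = -7257/366703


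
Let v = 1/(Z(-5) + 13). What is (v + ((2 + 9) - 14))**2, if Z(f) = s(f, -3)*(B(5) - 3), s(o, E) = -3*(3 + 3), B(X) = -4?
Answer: 173056/19321 ≈ 8.9569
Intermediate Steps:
s(o, E) = -18 (s(o, E) = -3*6 = -18)
Z(f) = 126 (Z(f) = -18*(-4 - 3) = -18*(-7) = 126)
v = 1/139 (v = 1/(126 + 13) = 1/139 ≈ 0.0071942)
(v + ((2 + 9) - 14))**2 = (1/139 + ((2 + 9) - 14))**2 = (1/139 + (11 - 14))**2 = (1/139 - 3)**2 = (-416/139)**2 = 173056/19321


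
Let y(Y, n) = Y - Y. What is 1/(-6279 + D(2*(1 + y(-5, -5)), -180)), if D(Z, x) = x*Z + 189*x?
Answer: -1/40659 ≈ -2.4595e-5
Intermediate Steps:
y(Y, n) = 0
D(Z, x) = 189*x + Z*x (D(Z, x) = Z*x + 189*x = 189*x + Z*x)
1/(-6279 + D(2*(1 + y(-5, -5)), -180)) = 1/(-6279 - 180*(189 + 2*(1 + 0))) = 1/(-6279 - 180*(189 + 2*1)) = 1/(-6279 - 180*(189 + 2)) = 1/(-6279 - 180*191) = 1/(-6279 - 34380) = 1/(-40659) = -1/40659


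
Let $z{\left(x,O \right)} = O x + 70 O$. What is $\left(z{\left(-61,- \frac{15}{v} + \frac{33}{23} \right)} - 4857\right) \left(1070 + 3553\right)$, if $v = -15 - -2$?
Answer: $- \frac{290500677}{13} \approx -2.2346 \cdot 10^{7}$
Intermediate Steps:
$v = -13$ ($v = -15 + 2 = -13$)
$z{\left(x,O \right)} = 70 O + O x$
$\left(z{\left(-61,- \frac{15}{v} + \frac{33}{23} \right)} - 4857\right) \left(1070 + 3553\right) = \left(\left(- \frac{15}{-13} + \frac{33}{23}\right) \left(70 - 61\right) - 4857\right) \left(1070 + 3553\right) = \left(\left(\left(-15\right) \left(- \frac{1}{13}\right) + 33 \cdot \frac{1}{23}\right) 9 - 4857\right) 4623 = \left(\left(\frac{15}{13} + \frac{33}{23}\right) 9 - 4857\right) 4623 = \left(\frac{774}{299} \cdot 9 - 4857\right) 4623 = \left(\frac{6966}{299} - 4857\right) 4623 = \left(- \frac{1445277}{299}\right) 4623 = - \frac{290500677}{13}$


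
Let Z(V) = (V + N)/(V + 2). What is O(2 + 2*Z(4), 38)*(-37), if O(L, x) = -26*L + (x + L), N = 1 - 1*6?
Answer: 407/3 ≈ 135.67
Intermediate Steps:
N = -5 (N = 1 - 6 = -5)
Z(V) = (-5 + V)/(2 + V) (Z(V) = (V - 5)/(V + 2) = (-5 + V)/(2 + V))
O(L, x) = x - 25*L (O(L, x) = -26*L + (L + x) = x - 25*L)
O(2 + 2*Z(4), 38)*(-37) = (38 - 25*(2 + 2*((-5 + 4)/(2 + 4))))*(-37) = (38 - 25*(2 + 2*(-1/6)))*(-37) = (38 - 25*(2 + 2*((⅙)*(-1))))*(-37) = (38 - 25*(2 + 2*(-⅙)))*(-37) = (38 - 25*(2 - ⅓))*(-37) = (38 - 25*5/3)*(-37) = (38 - 125/3)*(-37) = -11/3*(-37) = 407/3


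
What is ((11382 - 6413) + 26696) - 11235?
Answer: 20430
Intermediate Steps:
((11382 - 6413) + 26696) - 11235 = (4969 + 26696) - 11235 = 31665 - 11235 = 20430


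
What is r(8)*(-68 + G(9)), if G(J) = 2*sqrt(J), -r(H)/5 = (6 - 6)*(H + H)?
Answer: 0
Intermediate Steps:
r(H) = 0 (r(H) = -5*(6 - 6)*(H + H) = -0*2*H = -5*0 = 0)
r(8)*(-68 + G(9)) = 0*(-68 + 2*sqrt(9)) = 0*(-68 + 2*3) = 0*(-68 + 6) = 0*(-62) = 0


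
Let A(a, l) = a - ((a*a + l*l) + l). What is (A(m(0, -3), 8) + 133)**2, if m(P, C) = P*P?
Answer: 3721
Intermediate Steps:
m(P, C) = P**2
A(a, l) = a - l - a**2 - l**2 (A(a, l) = a - ((a**2 + l**2) + l) = a - (l + a**2 + l**2) = a + (-l - a**2 - l**2) = a - l - a**2 - l**2)
(A(m(0, -3), 8) + 133)**2 = ((0**2 - 1*8 - (0**2)**2 - 1*8**2) + 133)**2 = ((0 - 8 - 1*0**2 - 1*64) + 133)**2 = ((0 - 8 - 1*0 - 64) + 133)**2 = ((0 - 8 + 0 - 64) + 133)**2 = (-72 + 133)**2 = 61**2 = 3721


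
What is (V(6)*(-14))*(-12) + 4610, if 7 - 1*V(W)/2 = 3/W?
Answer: 6794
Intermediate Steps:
V(W) = 14 - 6/W
(V(6)*(-14))*(-12) + 4610 = ((14 - 6/6)*(-14))*(-12) + 4610 = ((14 - 6*⅙)*(-14))*(-12) + 4610 = ((14 - 1)*(-14))*(-12) + 4610 = (13*(-14))*(-12) + 4610 = -182*(-12) + 4610 = 2184 + 4610 = 6794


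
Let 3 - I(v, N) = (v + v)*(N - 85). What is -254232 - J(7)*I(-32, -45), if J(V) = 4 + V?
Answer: -162745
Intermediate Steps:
I(v, N) = 3 - 2*v*(-85 + N) (I(v, N) = 3 - (v + v)*(N - 85) = 3 - 2*v*(-85 + N))
-254232 - J(7)*I(-32, -45) = -254232 - (4 + 7)*(3 + 170*(-32) - 2*(-45)*(-32)) = -254232 - 11*(3 - 5440 - 2880) = -254232 - 11*(-8317) = -254232 - 1*(-91487) = -254232 + 91487 = -162745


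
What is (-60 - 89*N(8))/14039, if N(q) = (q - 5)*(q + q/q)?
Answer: -2463/14039 ≈ -0.17544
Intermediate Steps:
N(q) = (1 + q)*(-5 + q) (N(q) = (-5 + q)*(q + 1) = (-5 + q)*(1 + q) = (1 + q)*(-5 + q))
(-60 - 89*N(8))/14039 = (-60 - 89*(-5 + 8² - 4*8))/14039 = (-60 - 89*(-5 + 64 - 32))*(1/14039) = (-60 - 89*27)*(1/14039) = (-60 - 2403)*(1/14039) = -2463*1/14039 = -2463/14039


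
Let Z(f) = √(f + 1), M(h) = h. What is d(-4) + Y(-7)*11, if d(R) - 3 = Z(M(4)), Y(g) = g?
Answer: -74 + √5 ≈ -71.764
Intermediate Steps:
Z(f) = √(1 + f)
d(R) = 3 + √5 (d(R) = 3 + √(1 + 4) = 3 + √5)
d(-4) + Y(-7)*11 = (3 + √5) - 7*11 = (3 + √5) - 77 = -74 + √5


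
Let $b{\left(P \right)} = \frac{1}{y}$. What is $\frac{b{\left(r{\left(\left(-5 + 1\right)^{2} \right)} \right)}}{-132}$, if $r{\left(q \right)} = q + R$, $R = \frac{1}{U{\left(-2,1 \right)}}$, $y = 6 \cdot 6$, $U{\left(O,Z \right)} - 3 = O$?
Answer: $- \frac{1}{4752} \approx -0.00021044$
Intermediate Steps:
$U{\left(O,Z \right)} = 3 + O$
$y = 36$
$R = 1$ ($R = \frac{1}{3 - 2} = 1^{-1} = 1$)
$r{\left(q \right)} = 1 + q$ ($r{\left(q \right)} = q + 1 = 1 + q$)
$b{\left(P \right)} = \frac{1}{36}$
$\frac{b{\left(r{\left(\left(-5 + 1\right)^{2} \right)} \right)}}{-132} = \frac{1}{36 \left(-132\right)} = \frac{1}{36} \left(- \frac{1}{132}\right) = - \frac{1}{4752}$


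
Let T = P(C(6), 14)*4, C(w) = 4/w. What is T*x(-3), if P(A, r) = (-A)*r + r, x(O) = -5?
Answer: -280/3 ≈ -93.333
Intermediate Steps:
P(A, r) = r - A*r (P(A, r) = -A*r + r = r - A*r)
T = 56/3 (T = (14*(1 - 4/6))*4 = (14*(1 - 1*⅔))*4 = (14*(1 - ⅔))*4 = (14*(⅓))*4 = (14/3)*4 = 56/3 ≈ 18.667)
T*x(-3) = (56/3)*(-5) = -280/3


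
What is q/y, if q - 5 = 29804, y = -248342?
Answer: -29809/248342 ≈ -0.12003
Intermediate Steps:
q = 29809 (q = 5 + 29804 = 29809)
q/y = 29809/(-248342) = 29809*(-1/248342) = -29809/248342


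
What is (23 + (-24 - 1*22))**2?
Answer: 529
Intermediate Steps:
(23 + (-24 - 1*22))**2 = (23 + (-24 - 22))**2 = (23 - 46)**2 = (-23)**2 = 529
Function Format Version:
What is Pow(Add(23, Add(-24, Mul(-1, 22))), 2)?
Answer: 529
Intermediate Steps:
Pow(Add(23, Add(-24, Mul(-1, 22))), 2) = Pow(Add(23, Add(-24, -22)), 2) = Pow(Add(23, -46), 2) = Pow(-23, 2) = 529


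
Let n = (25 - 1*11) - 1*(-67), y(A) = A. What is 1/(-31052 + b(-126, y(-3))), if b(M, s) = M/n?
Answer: -9/279482 ≈ -3.2202e-5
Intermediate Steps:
n = 81 (n = (25 - 11) + 67 = 14 + 67 = 81)
b(M, s) = M/81
1/(-31052 + b(-126, y(-3))) = 1/(-31052 + (1/81)*(-126)) = 1/(-31052 - 14/9) = 1/(-279482/9) = -9/279482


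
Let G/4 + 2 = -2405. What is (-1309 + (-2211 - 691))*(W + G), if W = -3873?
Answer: 56852711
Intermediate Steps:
G = -9628 (G = -8 + 4*(-2405) = -8 - 9620 = -9628)
(-1309 + (-2211 - 691))*(W + G) = (-1309 + (-2211 - 691))*(-3873 - 9628) = (-1309 - 2902)*(-13501) = -4211*(-13501) = 56852711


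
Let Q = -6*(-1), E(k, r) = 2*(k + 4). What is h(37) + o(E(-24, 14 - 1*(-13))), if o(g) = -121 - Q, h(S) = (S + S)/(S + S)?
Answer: -126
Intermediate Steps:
E(k, r) = 8 + 2*k (E(k, r) = 2*(4 + k) = 8 + 2*k)
Q = 6
h(S) = 1 (h(S) = (2*S)/((2*S)) = (2*S)*(1/(2*S)) = 1)
o(g) = -127 (o(g) = -121 - 1*6 = -121 - 6 = -127)
h(37) + o(E(-24, 14 - 1*(-13))) = 1 - 127 = -126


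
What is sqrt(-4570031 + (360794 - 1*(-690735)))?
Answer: I*sqrt(3518502) ≈ 1875.8*I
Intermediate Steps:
sqrt(-4570031 + (360794 - 1*(-690735))) = sqrt(-4570031 + (360794 + 690735)) = sqrt(-4570031 + 1051529) = sqrt(-3518502) = I*sqrt(3518502)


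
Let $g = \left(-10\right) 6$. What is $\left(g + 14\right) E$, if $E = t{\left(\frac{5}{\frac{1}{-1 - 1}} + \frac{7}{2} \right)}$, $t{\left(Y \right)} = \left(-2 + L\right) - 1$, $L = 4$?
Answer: $-46$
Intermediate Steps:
$t{\left(Y \right)} = 1$ ($t{\left(Y \right)} = \left(-2 + 4\right) - 1 = 2 - 1 = 1$)
$g = -60$
$E = 1$
$\left(g + 14\right) E = \left(-60 + 14\right) 1 = \left(-46\right) 1 = -46$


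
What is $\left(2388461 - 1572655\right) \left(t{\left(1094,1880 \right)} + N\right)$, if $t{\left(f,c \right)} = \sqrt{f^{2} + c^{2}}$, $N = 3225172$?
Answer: $2631114668632 + 1631612 \sqrt{1182809} \approx 2.6329 \cdot 10^{12}$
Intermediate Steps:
$t{\left(f,c \right)} = \sqrt{c^{2} + f^{2}}$
$\left(2388461 - 1572655\right) \left(t{\left(1094,1880 \right)} + N\right) = \left(2388461 - 1572655\right) \left(\sqrt{1880^{2} + 1094^{2}} + 3225172\right) = 815806 \left(\sqrt{3534400 + 1196836} + 3225172\right) = 815806 \left(\sqrt{4731236} + 3225172\right) = 815806 \left(2 \sqrt{1182809} + 3225172\right) = 815806 \left(3225172 + 2 \sqrt{1182809}\right) = 2631114668632 + 1631612 \sqrt{1182809}$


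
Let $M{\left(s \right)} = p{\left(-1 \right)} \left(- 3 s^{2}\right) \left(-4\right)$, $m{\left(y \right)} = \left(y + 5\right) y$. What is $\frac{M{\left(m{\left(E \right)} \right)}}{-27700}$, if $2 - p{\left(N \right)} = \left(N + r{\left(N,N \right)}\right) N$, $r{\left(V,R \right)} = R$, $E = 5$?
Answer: $0$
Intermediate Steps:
$p{\left(N \right)} = 2 - 2 N^{2}$ ($p{\left(N \right)} = 2 - \left(N + N\right) N = 2 - 2 N N = 2 - 2 N^{2}$)
$m{\left(y \right)} = y \left(5 + y\right)$ ($m{\left(y \right)} = \left(5 + y\right) y = y \left(5 + y\right)$)
$M{\left(s \right)} = 0$ ($M{\left(s \right)} = \left(2 - 2 \left(-1\right)^{2}\right) \left(- 3 s^{2}\right) \left(-4\right) = \left(2 - 2\right) \left(- 3 s^{2}\right) \left(-4\right) = 0 \left(- 3 s^{2}\right) \left(-4\right) = 0 \left(-4\right) = 0$)
$\frac{M{\left(m{\left(E \right)} \right)}}{-27700} = \frac{0}{-27700} = 0 \left(- \frac{1}{27700}\right) = 0$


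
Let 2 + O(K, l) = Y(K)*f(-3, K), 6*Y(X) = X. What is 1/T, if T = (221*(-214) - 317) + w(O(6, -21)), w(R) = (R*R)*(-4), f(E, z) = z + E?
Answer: -1/47615 ≈ -2.1002e-5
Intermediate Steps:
f(E, z) = E + z
Y(X) = X/6
O(K, l) = -2 + K*(-3 + K)/6 (O(K, l) = -2 + (K/6)*(-3 + K) = -2 + K*(-3 + K)/6)
w(R) = -4*R² (w(R) = R²*(-4) = -4*R²)
T = -47615 (T = (221*(-214) - 317) - 4*(-2 + (⅙)*6*(-3 + 6))² = (-47294 - 317) - 4*(-2 + (⅙)*6*3)² = -47611 - 4*(-2 + 3)² = -47611 - 4*1² = -47611 - 4*1 = -47611 - 4 = -47615)
1/T = 1/(-47615) = -1/47615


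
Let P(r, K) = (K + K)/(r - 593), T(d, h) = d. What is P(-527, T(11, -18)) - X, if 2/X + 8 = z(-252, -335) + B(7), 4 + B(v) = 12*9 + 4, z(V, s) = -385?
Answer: -403/31920 ≈ -0.012625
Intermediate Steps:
P(r, K) = 2*K/(-593 + r) (P(r, K) = (2*K)/(-593 + r) = 2*K/(-593 + r))
B(v) = 108 (B(v) = -4 + (12*9 + 4) = -4 + (108 + 4) = -4 + 112 = 108)
X = -2/285 (X = 2/(-8 + (-385 + 108)) = 2/(-8 - 277) = 2/(-285) = 2*(-1/285) = -2/285 ≈ -0.0070175)
P(-527, T(11, -18)) - X = 2*11/(-593 - 527) - 1*(-2/285) = 2*11/(-1120) + 2/285 = 2*11*(-1/1120) + 2/285 = -11/560 + 2/285 = -403/31920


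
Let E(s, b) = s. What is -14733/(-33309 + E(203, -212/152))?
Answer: 14733/33106 ≈ 0.44502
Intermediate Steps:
-14733/(-33309 + E(203, -212/152)) = -14733/(-33309 + 203) = -14733/(-33106) = -14733*(-1/33106) = 14733/33106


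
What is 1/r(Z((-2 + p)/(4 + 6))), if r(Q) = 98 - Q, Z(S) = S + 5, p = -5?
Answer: 10/937 ≈ 0.010672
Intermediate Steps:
Z(S) = 5 + S
1/r(Z((-2 + p)/(4 + 6))) = 1/(98 - (5 + (-2 - 5)/(4 + 6))) = 1/(98 - (5 - 7/10)) = 1/(98 - 1*43/10) = 1/(98 - 43/10) = 1/(937/10) = 10/937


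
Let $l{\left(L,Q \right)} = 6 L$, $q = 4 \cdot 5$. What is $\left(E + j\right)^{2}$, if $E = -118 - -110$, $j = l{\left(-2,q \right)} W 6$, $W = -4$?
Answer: $78400$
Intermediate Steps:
$q = 20$
$j = 288$ ($j = 6 \left(-2\right) \left(-4\right) 6 = \left(-12\right) \left(-4\right) 6 = 48 \cdot 6 = 288$)
$E = -8$ ($E = -118 + 110 = -8$)
$\left(E + j\right)^{2} = \left(-8 + 288\right)^{2} = 280^{2} = 78400$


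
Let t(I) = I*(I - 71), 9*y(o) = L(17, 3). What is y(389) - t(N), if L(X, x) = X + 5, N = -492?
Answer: -2492942/9 ≈ -2.7699e+5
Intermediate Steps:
L(X, x) = 5 + X
y(o) = 22/9 (y(o) = (5 + 17)/9 = (⅑)*22 = 22/9)
t(I) = I*(-71 + I)
y(389) - t(N) = 22/9 - (-492)*(-71 - 492) = 22/9 - (-492)*(-563) = 22/9 - 1*276996 = 22/9 - 276996 = -2492942/9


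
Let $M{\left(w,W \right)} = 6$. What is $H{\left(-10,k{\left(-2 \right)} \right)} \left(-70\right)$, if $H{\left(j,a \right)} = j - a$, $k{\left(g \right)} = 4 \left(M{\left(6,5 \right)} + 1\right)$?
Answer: $2660$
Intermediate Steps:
$k{\left(g \right)} = 28$ ($k{\left(g \right)} = 4 \left(6 + 1\right) = 4 \cdot 7 = 28$)
$H{\left(-10,k{\left(-2 \right)} \right)} \left(-70\right) = \left(-10 - 28\right) \left(-70\right) = \left(-38\right) \left(-70\right) = 2660$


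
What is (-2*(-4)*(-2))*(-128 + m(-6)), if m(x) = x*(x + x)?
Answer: 896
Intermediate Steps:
m(x) = 2*x² (m(x) = x*(2*x) = 2*x²)
(-2*(-4)*(-2))*(-128 + m(-6)) = (-2*(-4)*(-2))*(-128 + 2*(-6)²) = (8*(-2))*(-128 + 2*36) = -16*(-128 + 72) = -16*(-56) = 896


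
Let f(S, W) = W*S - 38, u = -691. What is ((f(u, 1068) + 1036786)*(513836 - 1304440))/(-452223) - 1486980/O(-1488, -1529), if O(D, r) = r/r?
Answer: -436245705500/452223 ≈ -9.6467e+5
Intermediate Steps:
f(S, W) = -38 + S*W (f(S, W) = S*W - 38 = -38 + S*W)
O(D, r) = 1
((f(u, 1068) + 1036786)*(513836 - 1304440))/(-452223) - 1486980/O(-1488, -1529) = (((-38 - 691*1068) + 1036786)*(513836 - 1304440))/(-452223) - 1486980/1 = (((-38 - 737988) + 1036786)*(-790604))*(-1/452223) - 1486980*1 = ((-738026 + 1036786)*(-790604))*(-1/452223) - 1486980 = (298760*(-790604))*(-1/452223) - 1486980 = -236200851040*(-1/452223) - 1486980 = 236200851040/452223 - 1486980 = -436245705500/452223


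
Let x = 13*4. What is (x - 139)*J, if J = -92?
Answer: 8004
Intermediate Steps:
x = 52
(x - 139)*J = (52 - 139)*(-92) = -87*(-92) = 8004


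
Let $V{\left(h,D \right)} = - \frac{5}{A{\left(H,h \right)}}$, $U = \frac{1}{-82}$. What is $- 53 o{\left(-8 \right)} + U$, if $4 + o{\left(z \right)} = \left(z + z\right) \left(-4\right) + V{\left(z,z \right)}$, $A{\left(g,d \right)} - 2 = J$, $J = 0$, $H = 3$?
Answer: $- \frac{124948}{41} \approx -3047.5$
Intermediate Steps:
$A{\left(g,d \right)} = 2$ ($A{\left(g,d \right)} = 2 + 0 = 2$)
$U = - \frac{1}{82} \approx -0.012195$
$V{\left(h,D \right)} = - \frac{5}{2}$
$o{\left(z \right)} = - \frac{13}{2} - 8 z$ ($o{\left(z \right)} = -4 + \left(\left(z + z\right) \left(-4\right) - \frac{5}{2}\right) = -4 + \left(2 z \left(-4\right) - \frac{5}{2}\right) = -4 - \left(\frac{5}{2} + 8 z\right) = - \frac{13}{2} - 8 z$)
$- 53 o{\left(-8 \right)} + U = - 53 \left(- \frac{13}{2} - -64\right) - \frac{1}{82} = - 53 \left(- \frac{13}{2} + 64\right) - \frac{1}{82} = \left(-53\right) \frac{115}{2} - \frac{1}{82} = - \frac{6095}{2} - \frac{1}{82} = - \frac{124948}{41}$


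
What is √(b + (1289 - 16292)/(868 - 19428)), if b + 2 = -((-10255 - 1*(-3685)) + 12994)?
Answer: 3*I*√3842550170/2320 ≈ 80.157*I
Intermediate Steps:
b = -6426 (b = -2 - ((-10255 - 1*(-3685)) + 12994) = -2 - ((-10255 + 3685) + 12994) = -2 - (-6570 + 12994) = -2 - 1*6424 = -2 - 6424 = -6426)
√(b + (1289 - 16292)/(868 - 19428)) = √(-6426 + (1289 - 16292)/(868 - 19428)) = √(-6426 - 15003/(-18560)) = √(-6426 - 15003*(-1/18560)) = √(-6426 + 15003/18560) = √(-119251557/18560) = 3*I*√3842550170/2320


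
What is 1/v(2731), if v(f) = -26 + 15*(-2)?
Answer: -1/56 ≈ -0.017857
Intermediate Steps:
v(f) = -56 (v(f) = -26 - 30 = -56)
1/v(2731) = 1/(-56) = -1/56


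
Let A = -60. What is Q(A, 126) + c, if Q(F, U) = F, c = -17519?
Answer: -17579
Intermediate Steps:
Q(A, 126) + c = -60 - 17519 = -17579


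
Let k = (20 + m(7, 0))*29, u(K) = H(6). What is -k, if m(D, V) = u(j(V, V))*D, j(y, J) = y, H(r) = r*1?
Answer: -1798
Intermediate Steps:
H(r) = r
u(K) = 6
m(D, V) = 6*D
k = 1798 (k = (20 + 6*7)*29 = (20 + 42)*29 = 62*29 = 1798)
-k = -1*1798 = -1798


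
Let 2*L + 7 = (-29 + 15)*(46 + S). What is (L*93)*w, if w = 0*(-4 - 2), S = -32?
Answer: 0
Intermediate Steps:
w = 0 (w = 0*(-6) = 0)
L = -203/2 (L = -7/2 + ((-29 + 15)*(46 - 32))/2 = -7/2 + (-14*14)/2 = -7/2 + (½)*(-196) = -7/2 - 98 = -203/2 ≈ -101.50)
(L*93)*w = -203/2*93*0 = -18879/2*0 = 0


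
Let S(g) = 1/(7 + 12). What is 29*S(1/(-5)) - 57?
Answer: -1054/19 ≈ -55.474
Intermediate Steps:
S(g) = 1/19
29*S(1/(-5)) - 57 = 29*(1/19) - 57 = 29/19 - 57 = -1054/19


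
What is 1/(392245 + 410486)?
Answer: 1/802731 ≈ 1.2457e-6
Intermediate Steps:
1/(392245 + 410486) = 1/802731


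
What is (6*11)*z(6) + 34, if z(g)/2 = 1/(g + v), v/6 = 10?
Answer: 36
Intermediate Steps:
v = 60 (v = 6*10 = 60)
z(g) = 2/(60 + g) (z(g) = 2/(g + 60) = 2/(60 + g))
(6*11)*z(6) + 34 = (6*11)*(2/(60 + 6)) + 34 = 66*(2/66) + 34 = 66*(2*(1/66)) + 34 = 66*(1/33) + 34 = 2 + 34 = 36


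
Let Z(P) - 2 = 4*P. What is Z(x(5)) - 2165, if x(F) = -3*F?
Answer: -2223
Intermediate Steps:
Z(P) = 2 + 4*P
Z(x(5)) - 2165 = (2 + 4*(-3*5)) - 2165 = (2 + 4*(-15)) - 2165 = (2 - 60) - 2165 = -58 - 2165 = -2223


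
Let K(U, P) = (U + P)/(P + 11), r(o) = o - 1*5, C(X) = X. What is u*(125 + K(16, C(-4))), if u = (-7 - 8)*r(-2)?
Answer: 13305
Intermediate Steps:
r(o) = -5 + o (r(o) = o - 5 = -5 + o)
K(U, P) = (P + U)/(11 + P)
u = 105 (u = (-7 - 8)*(-5 - 2) = -15*(-7) = 105)
u*(125 + K(16, C(-4))) = 105*(125 + (-4 + 16)/(11 - 4)) = 105*(125 + 12/7) = 105*(887/7) = 13305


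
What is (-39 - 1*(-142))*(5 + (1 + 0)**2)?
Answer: 618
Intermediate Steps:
(-39 - 1*(-142))*(5 + (1 + 0)**2) = (-39 + 142)*(5 + 1**2) = 103*(5 + 1) = 103*6 = 618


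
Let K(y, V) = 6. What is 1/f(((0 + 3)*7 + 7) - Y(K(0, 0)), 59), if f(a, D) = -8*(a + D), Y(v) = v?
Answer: -1/648 ≈ -0.0015432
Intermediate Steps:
f(a, D) = -8*D - 8*a (f(a, D) = -8*(D + a) = -8*D - 8*a)
1/f(((0 + 3)*7 + 7) - Y(K(0, 0)), 59) = 1/(-8*59 - 8*(((0 + 3)*7 + 7) - 1*6)) = 1/(-472 - 8*((3*7 + 7) - 6)) = 1/(-472 - 8*((21 + 7) - 6)) = 1/(-472 - 8*(28 - 6)) = 1/(-472 - 8*22) = 1/(-472 - 176) = 1/(-648) = -1/648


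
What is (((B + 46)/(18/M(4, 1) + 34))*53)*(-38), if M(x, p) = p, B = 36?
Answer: -41287/13 ≈ -3175.9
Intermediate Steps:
(((B + 46)/(18/M(4, 1) + 34))*53)*(-38) = (((36 + 46)/(18/1 + 34))*53)*(-38) = ((82/(18*1 + 34))*53)*(-38) = ((82/(18 + 34))*53)*(-38) = ((82/52)*53)*(-38) = ((82*(1/52))*53)*(-38) = ((41/26)*53)*(-38) = (2173/26)*(-38) = -41287/13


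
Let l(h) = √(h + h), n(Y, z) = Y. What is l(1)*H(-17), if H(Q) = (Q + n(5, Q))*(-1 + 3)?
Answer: -24*√2 ≈ -33.941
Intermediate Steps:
l(h) = √2*√h (l(h) = √(2*h) = √2*√h)
H(Q) = 10 + 2*Q (H(Q) = (Q + 5)*(-1 + 3) = (5 + Q)*2 = 10 + 2*Q)
l(1)*H(-17) = (√2*√1)*(10 + 2*(-17)) = (√2*1)*(10 - 34) = √2*(-24) = -24*√2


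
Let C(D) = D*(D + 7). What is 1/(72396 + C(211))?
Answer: 1/118394 ≈ 8.4464e-6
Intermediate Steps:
C(D) = D*(7 + D)
1/(72396 + C(211)) = 1/(72396 + 211*(7 + 211)) = 1/(72396 + 211*218) = 1/(72396 + 45998) = 1/118394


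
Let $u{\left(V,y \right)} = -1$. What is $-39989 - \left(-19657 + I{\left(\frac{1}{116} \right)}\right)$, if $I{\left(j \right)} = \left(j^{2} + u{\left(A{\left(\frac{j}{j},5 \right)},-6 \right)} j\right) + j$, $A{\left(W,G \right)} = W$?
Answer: $- \frac{273587393}{13456} \approx -20332.0$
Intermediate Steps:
$I{\left(j \right)} = j^{2}$ ($I{\left(j \right)} = \left(j^{2} - j\right) + j = j^{2}$)
$-39989 - \left(-19657 + I{\left(\frac{1}{116} \right)}\right) = -39989 + \left(19657 - \left(\frac{1}{116}\right)^{2}\right) = -39989 + \left(19657 - \frac{1}{13456}\right) = -39989 + \frac{264504591}{13456} = - \frac{273587393}{13456}$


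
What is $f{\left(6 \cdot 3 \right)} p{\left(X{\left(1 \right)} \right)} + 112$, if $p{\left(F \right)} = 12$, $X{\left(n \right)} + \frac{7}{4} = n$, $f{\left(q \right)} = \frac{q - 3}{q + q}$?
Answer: $117$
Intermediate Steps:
$f{\left(q \right)} = \frac{-3 + q}{2 q}$
$X{\left(n \right)} = - \frac{7}{4} + n$
$f{\left(6 \cdot 3 \right)} p{\left(X{\left(1 \right)} \right)} + 112 = \frac{-3 + 6 \cdot 3}{2 \cdot 6 \cdot 3} \cdot 12 + 112 = \frac{-3 + 18}{2 \cdot 18} \cdot 12 + 112 = \frac{1}{2} \cdot \frac{1}{18} \cdot 15 \cdot 12 + 112 = \frac{5}{12} \cdot 12 + 112 = 5 + 112 = 117$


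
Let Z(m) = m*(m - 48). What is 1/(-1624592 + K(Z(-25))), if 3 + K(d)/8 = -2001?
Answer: -1/1640624 ≈ -6.0952e-7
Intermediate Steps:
Z(m) = m*(-48 + m)
K(d) = -16032 (K(d) = -24 + 8*(-2001) = -24 - 16008 = -16032)
1/(-1624592 + K(Z(-25))) = 1/(-1624592 - 16032) = 1/(-1640624) = -1/1640624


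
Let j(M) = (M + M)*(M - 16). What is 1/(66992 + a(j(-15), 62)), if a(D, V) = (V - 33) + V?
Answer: 1/67083 ≈ 1.4907e-5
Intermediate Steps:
j(M) = 2*M*(-16 + M) (j(M) = (2*M)*(-16 + M) = 2*M*(-16 + M))
a(D, V) = -33 + 2*V (a(D, V) = (-33 + V) + V = -33 + 2*V)
1/(66992 + a(j(-15), 62)) = 1/(66992 + (-33 + 2*62)) = 1/(66992 + (-33 + 124)) = 1/(66992 + 91) = 1/67083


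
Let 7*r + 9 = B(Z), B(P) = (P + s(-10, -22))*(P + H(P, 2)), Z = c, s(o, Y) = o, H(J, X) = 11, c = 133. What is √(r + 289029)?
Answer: √291558 ≈ 539.96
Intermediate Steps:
Z = 133
B(P) = (-10 + P)*(11 + P) (B(P) = (P - 10)*(P + 11) = (-10 + P)*(11 + P))
r = 2529 (r = -9/7 + (-110 + 133 + 133²)/7 = -9/7 + (-110 + 133 + 17689)/7 = -9/7 + (⅐)*17712 = -9/7 + 17712/7 = 2529)
√(r + 289029) = √(2529 + 289029) = √291558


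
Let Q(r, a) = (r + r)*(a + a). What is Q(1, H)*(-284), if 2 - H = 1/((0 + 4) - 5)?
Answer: -3408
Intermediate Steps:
H = 3 (H = 2 - 1/((0 + 4) - 5) = 2 - 1/(4 - 5) = 2 - 1/(-1) = 2 - 1*(-1) = 2 + 1 = 3)
Q(r, a) = 4*a*r (Q(r, a) = (2*r)*(2*a) = 4*a*r)
Q(1, H)*(-284) = (4*3*1)*(-284) = 12*(-284) = -3408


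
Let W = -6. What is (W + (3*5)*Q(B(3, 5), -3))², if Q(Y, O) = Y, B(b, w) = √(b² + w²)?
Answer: 7686 - 180*√34 ≈ 6636.4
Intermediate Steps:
(W + (3*5)*Q(B(3, 5), -3))² = (-6 + (3*5)*√(3² + 5²))² = (-6 + 15*√(9 + 25))² = (-6 + 15*√34)²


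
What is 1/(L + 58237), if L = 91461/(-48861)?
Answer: 16287/948475532 ≈ 1.7172e-5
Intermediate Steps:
L = -30487/16287 (L = 91461*(-1/48861) = -30487/16287 ≈ -1.8719)
1/(L + 58237) = 1/(-30487/16287 + 58237) = 1/(948475532/16287) = 16287/948475532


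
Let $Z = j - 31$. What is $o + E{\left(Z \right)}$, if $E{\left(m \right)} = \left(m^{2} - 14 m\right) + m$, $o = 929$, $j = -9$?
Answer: $3049$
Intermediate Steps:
$Z = -40$ ($Z = -9 - 31 = -40$)
$E{\left(m \right)} = m^{2} - 13 m$
$o + E{\left(Z \right)} = 929 - 40 \left(-13 - 40\right) = 929 - -2120 = 929 + 2120 = 3049$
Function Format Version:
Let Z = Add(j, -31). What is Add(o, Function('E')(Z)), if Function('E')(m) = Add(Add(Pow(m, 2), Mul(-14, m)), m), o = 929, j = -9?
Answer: 3049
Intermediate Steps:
Z = -40 (Z = Add(-9, -31) = -40)
Function('E')(m) = Add(Pow(m, 2), Mul(-13, m))
Add(o, Function('E')(Z)) = Add(929, Mul(-40, Add(-13, -40))) = Add(929, Mul(-40, -53)) = Add(929, 2120) = 3049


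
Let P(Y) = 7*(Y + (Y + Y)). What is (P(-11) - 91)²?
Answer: 103684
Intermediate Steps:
P(Y) = 21*Y (P(Y) = 7*(Y + 2*Y) = 7*(3*Y) = 21*Y)
(P(-11) - 91)² = (21*(-11) - 91)² = (-231 - 91)² = (-322)² = 103684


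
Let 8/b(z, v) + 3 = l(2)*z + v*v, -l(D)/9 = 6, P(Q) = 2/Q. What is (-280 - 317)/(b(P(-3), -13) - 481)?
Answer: 60297/48577 ≈ 1.2413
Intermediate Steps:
l(D) = -54 (l(D) = -9*6 = -54)
b(z, v) = 8/(-3 + v**2 - 54*z) (b(z, v) = 8/(-3 + (-54*z + v*v)) = 8/(-3 + (-54*z + v**2)) = 8/(-3 + (v**2 - 54*z)) = 8/(-3 + v**2 - 54*z))
(-280 - 317)/(b(P(-3), -13) - 481) = (-280 - 317)/(8/(-3 + (-13)**2 - 108/(-3)) - 481) = -597/(8/(-3 + 169 - 108*(-1)/3) - 481) = -597/(8/(-3 + 169 - 54*(-2/3)) - 481) = -597/(8/(-3 + 169 + 36) - 481) = -597/(8/202 - 481) = -597/(8*(1/202) - 481) = -597/(4/101 - 481) = -597/(-48577/101) = -597*(-101/48577) = 60297/48577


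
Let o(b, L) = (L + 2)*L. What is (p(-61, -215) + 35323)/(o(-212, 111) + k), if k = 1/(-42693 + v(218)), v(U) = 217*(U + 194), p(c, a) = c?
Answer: 823561641/292948037 ≈ 2.8113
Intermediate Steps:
o(b, L) = L*(2 + L) (o(b, L) = (2 + L)*L = L*(2 + L))
v(U) = 42098 + 217*U (v(U) = 217*(194 + U) = 42098 + 217*U)
k = 1/46711 (k = 1/(-42693 + (42098 + 217*218)) = 1/(-42693 + (42098 + 47306)) = 1/(-42693 + 89404) = 1/46711 ≈ 2.1408e-5)
(p(-61, -215) + 35323)/(o(-212, 111) + k) = (-61 + 35323)/(111*(2 + 111) + 1/46711) = 35262/(111*113 + 1/46711) = 35262/(12543 + 1/46711) = 35262/(585896074/46711) = 35262*(46711/585896074) = 823561641/292948037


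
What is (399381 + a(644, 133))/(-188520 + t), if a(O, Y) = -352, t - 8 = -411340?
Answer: -399029/599852 ≈ -0.66521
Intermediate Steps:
t = -411332 (t = 8 - 411340 = -411332)
(399381 + a(644, 133))/(-188520 + t) = (399381 - 352)/(-188520 - 411332) = 399029/(-599852) = 399029*(-1/599852) = -399029/599852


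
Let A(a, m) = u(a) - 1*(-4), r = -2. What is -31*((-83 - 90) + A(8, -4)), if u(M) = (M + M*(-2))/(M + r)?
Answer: 15841/3 ≈ 5280.3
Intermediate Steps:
u(M) = -M/(-2 + M) (u(M) = (M + M*(-2))/(M - 2) = (M - 2*M)/(-2 + M) = (-M)/(-2 + M) = -M/(-2 + M))
A(a, m) = 4 - a/(-2 + a) (A(a, m) = -a/(-2 + a) - 1*(-4) = -a/(-2 + a) + 4 = 4 - a/(-2 + a))
-31*((-83 - 90) + A(8, -4)) = -31*((-83 - 90) + (-8 + 3*8)/(-2 + 8)) = -31*(-173 + (-8 + 24)/6) = -31*(-173 + (⅙)*16) = -31*(-173 + 8/3) = -31*(-511/3) = 15841/3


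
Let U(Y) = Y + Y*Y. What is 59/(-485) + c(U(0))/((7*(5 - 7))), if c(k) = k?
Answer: -59/485 ≈ -0.12165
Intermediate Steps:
U(Y) = Y + Y²
59/(-485) + c(U(0))/((7*(5 - 7))) = 59/(-485) + (0*(1 + 0))/((7*(5 - 7))) = 59*(-1/485) + (0*1)/((7*(-2))) = -59/485 + 0/(-14) = -59/485 + 0*(-1/14) = -59/485 + 0 = -59/485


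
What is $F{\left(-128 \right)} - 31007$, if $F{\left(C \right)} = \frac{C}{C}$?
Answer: $-31006$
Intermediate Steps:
$F{\left(C \right)} = 1$
$F{\left(-128 \right)} - 31007 = 1 - 31007 = -31006$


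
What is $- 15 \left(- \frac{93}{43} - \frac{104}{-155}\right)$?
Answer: $\frac{29829}{1333} \approx 22.377$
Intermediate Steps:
$- 15 \left(- \frac{93}{43} - \frac{104}{-155}\right) = - 15 \left(\left(-93\right) \frac{1}{43} - - \frac{104}{155}\right) = - 15 \left(- \frac{93}{43} + \frac{104}{155}\right) = \left(-15\right) \left(- \frac{9943}{6665}\right) = \frac{29829}{1333}$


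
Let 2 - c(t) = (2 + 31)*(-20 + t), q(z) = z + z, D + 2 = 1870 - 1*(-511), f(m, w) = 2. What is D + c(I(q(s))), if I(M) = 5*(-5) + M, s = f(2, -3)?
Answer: 3734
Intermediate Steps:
D = 2379 (D = -2 + (1870 - 1*(-511)) = -2 + (1870 + 511) = -2 + 2381 = 2379)
s = 2
q(z) = 2*z
I(M) = -25 + M
c(t) = 662 - 33*t (c(t) = 2 - (2 + 31)*(-20 + t) = 2 - 33*(-20 + t) = 2 - (-660 + 33*t) = 2 + (660 - 33*t) = 662 - 33*t)
D + c(I(q(s))) = 2379 + (662 - 33*(-25 + 2*2)) = 2379 + (662 - 33*(-25 + 4)) = 2379 + (662 - 33*(-21)) = 2379 + (662 + 693) = 2379 + 1355 = 3734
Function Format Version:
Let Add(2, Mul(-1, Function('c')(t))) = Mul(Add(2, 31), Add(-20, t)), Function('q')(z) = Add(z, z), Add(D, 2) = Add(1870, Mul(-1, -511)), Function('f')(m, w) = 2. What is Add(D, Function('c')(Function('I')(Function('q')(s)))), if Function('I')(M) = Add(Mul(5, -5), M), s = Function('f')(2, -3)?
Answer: 3734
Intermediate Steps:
D = 2379 (D = Add(-2, Add(1870, Mul(-1, -511))) = Add(-2, Add(1870, 511)) = Add(-2, 2381) = 2379)
s = 2
Function('q')(z) = Mul(2, z)
Function('I')(M) = Add(-25, M)
Function('c')(t) = Add(662, Mul(-33, t)) (Function('c')(t) = Add(2, Mul(-1, Mul(Add(2, 31), Add(-20, t)))) = Add(2, Mul(-1, Mul(33, Add(-20, t)))) = Add(2, Mul(-1, Add(-660, Mul(33, t)))) = Add(2, Add(660, Mul(-33, t))) = Add(662, Mul(-33, t)))
Add(D, Function('c')(Function('I')(Function('q')(s)))) = Add(2379, Add(662, Mul(-33, Add(-25, Mul(2, 2))))) = Add(2379, Add(662, Mul(-33, Add(-25, 4)))) = Add(2379, Add(662, Mul(-33, -21))) = Add(2379, Add(662, 693)) = Add(2379, 1355) = 3734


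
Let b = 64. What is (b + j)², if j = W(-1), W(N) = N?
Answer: 3969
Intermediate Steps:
j = -1
(b + j)² = (64 - 1)² = 63² = 3969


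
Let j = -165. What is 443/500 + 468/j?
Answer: -10727/5500 ≈ -1.9504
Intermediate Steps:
443/500 + 468/j = 443/500 + 468/(-165) = 443*(1/500) + 468*(-1/165) = 443/500 - 156/55 = -10727/5500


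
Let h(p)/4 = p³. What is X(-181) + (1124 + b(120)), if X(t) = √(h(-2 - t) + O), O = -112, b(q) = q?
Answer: 1244 + 2*√5735311 ≈ 6033.7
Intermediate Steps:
h(p) = 4*p³
X(t) = √(-112 + 4*(-2 - t)³) (X(t) = √(4*(-2 - t)³ - 112) = √(-112 + 4*(-2 - t)³))
X(-181) + (1124 + b(120)) = 2*√(-28 - (2 - 181)³) + (1124 + 120) = 2*√(-28 - 1*(-179)³) + 1244 = 2*√(-28 - 1*(-5735339)) + 1244 = 2*√(-28 + 5735339) + 1244 = 2*√5735311 + 1244 = 1244 + 2*√5735311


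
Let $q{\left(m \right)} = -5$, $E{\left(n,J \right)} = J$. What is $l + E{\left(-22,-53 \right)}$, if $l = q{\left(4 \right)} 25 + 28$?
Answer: $-150$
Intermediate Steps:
$l = -97$ ($l = \left(-5\right) 25 + 28 = -125 + 28 = -97$)
$l + E{\left(-22,-53 \right)} = -97 - 53 = -150$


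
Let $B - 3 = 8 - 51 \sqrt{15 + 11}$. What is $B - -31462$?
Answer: $31473 - 51 \sqrt{26} \approx 31213.0$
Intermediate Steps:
$B = 11 - 51 \sqrt{26}$ ($B = 3 + \left(8 - 51 \sqrt{15 + 11}\right) = 3 + \left(8 - 51 \sqrt{26}\right) = 11 - 51 \sqrt{26} \approx -249.05$)
$B - -31462 = \left(11 - 51 \sqrt{26}\right) - -31462 = \left(11 - 51 \sqrt{26}\right) + 31462 = 31473 - 51 \sqrt{26}$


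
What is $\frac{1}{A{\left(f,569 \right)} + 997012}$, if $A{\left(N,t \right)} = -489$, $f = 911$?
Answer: $\frac{1}{996523} \approx 1.0035 \cdot 10^{-6}$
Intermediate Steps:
$\frac{1}{A{\left(f,569 \right)} + 997012} = \frac{1}{-489 + 997012} = \frac{1}{996523}$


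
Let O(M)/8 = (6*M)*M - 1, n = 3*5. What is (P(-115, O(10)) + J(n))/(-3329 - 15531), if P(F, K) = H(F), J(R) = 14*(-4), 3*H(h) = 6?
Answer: 27/9430 ≈ 0.0028632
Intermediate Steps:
n = 15
H(h) = 2 (H(h) = (⅓)*6 = 2)
J(R) = -56
O(M) = -8 + 48*M² (O(M) = 8*((6*M)*M - 1) = 8*(6*M² - 1) = 8*(-1 + 6*M²) = -8 + 48*M²)
P(F, K) = 2
(P(-115, O(10)) + J(n))/(-3329 - 15531) = (2 - 56)/(-3329 - 15531) = -54/(-18860) = -54*(-1/18860) = 27/9430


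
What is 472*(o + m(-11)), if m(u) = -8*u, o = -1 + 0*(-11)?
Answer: 41064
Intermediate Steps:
o = -1 (o = -1 + 0 = -1)
472*(o + m(-11)) = 472*(-1 - 8*(-11)) = 472*(-1 + 88) = 472*87 = 41064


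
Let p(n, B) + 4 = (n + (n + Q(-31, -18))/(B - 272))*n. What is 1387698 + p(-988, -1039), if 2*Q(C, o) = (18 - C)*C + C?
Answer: 163013146/69 ≈ 2.3625e+6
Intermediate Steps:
Q(C, o) = C/2 + C*(18 - C)/2 (Q(C, o) = ((18 - C)*C + C)/2 = (C*(18 - C) + C)/2 = (C + C*(18 - C))/2 = C/2 + C*(18 - C)/2)
p(n, B) = -4 + n*(n + (-775 + n)/(-272 + B)) (p(n, B) = -4 + (n + (n + (½)*(-31)*(19 - 1*(-31)))/(B - 272))*n = -4 + (n + (n + (½)*(-31)*(19 + 31))/(-272 + B))*n = -4 + (n + (n + (½)*(-31)*50)/(-272 + B))*n = -4 + (n + (n - 775)/(-272 + B))*n = -4 + (n + (-775 + n)/(-272 + B))*n = -4 + n*(n + (-775 + n)/(-272 + B)))
1387698 + p(-988, -1039) = 1387698 + (1088 - 775*(-988) - 271*(-988)² - 4*(-1039) - 1039*(-988)²)/(-272 - 1039) = 1387698 + (1088 + 765700 - 271*976144 + 4156 - 1039*976144)/(-1311) = 1387698 - (1088 + 765700 - 264535024 + 4156 - 1014213616)/1311 = 1387698 - 1/1311*(-1277977696) = 1387698 + 67261984/69 = 163013146/69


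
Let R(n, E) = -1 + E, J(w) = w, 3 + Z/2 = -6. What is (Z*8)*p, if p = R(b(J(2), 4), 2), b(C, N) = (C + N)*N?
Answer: -144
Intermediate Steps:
Z = -18 (Z = -6 + 2*(-6) = -6 - 12 = -18)
b(C, N) = N*(C + N)
p = 1 (p = -1 + 2 = 1)
(Z*8)*p = -18*8*1 = -144*1 = -144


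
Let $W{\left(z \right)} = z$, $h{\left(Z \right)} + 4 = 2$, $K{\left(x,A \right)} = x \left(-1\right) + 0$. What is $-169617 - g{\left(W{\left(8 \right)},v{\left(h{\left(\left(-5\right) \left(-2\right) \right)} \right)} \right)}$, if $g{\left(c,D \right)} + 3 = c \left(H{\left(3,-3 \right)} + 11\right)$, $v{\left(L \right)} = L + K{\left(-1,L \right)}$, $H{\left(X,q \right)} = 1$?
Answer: $-169710$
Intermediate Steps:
$K{\left(x,A \right)} = - x$ ($K{\left(x,A \right)} = - x + 0 = - x$)
$h{\left(Z \right)} = -2$ ($h{\left(Z \right)} = -4 + 2 = -2$)
$v{\left(L \right)} = 1 + L$ ($v{\left(L \right)} = L - -1 = L + 1 = 1 + L$)
$g{\left(c,D \right)} = -3 + 12 c$ ($g{\left(c,D \right)} = -3 + c \left(1 + 11\right) = -3 + c 12 = -3 + 12 c$)
$-169617 - g{\left(W{\left(8 \right)},v{\left(h{\left(\left(-5\right) \left(-2\right) \right)} \right)} \right)} = -169617 - \left(-3 + 12 \cdot 8\right) = -169617 - \left(-3 + 96\right) = -169617 - 93 = -169710$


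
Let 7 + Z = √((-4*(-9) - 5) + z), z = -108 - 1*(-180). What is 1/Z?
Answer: 7/54 + √103/54 ≈ 0.31757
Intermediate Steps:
z = 72 (z = -108 + 180 = 72)
Z = -7 + √103 (Z = -7 + √((-4*(-9) - 5) + 72) = -7 + √((36 - 5) + 72) = -7 + √(31 + 72) = -7 + √103 ≈ 3.1489)
1/Z = 1/(-7 + √103)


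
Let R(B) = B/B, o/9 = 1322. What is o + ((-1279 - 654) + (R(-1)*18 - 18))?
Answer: 9965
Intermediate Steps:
o = 11898 (o = 9*1322 = 11898)
R(B) = 1
o + ((-1279 - 654) + (R(-1)*18 - 18)) = 11898 + ((-1279 - 654) + (1*18 - 18)) = 11898 + (-1933 + (18 - 18)) = 11898 + (-1933 + 0) = 11898 - 1933 = 9965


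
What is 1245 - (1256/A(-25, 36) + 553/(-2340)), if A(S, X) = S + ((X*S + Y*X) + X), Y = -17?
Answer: 4376632393/3512340 ≈ 1246.1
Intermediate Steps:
A(S, X) = S - 16*X + S*X (A(S, X) = S + ((X*S - 17*X) + X) = S + ((S*X - 17*X) + X) = S + ((-17*X + S*X) + X) = S + (-16*X + S*X) = S - 16*X + S*X)
1245 - (1256/A(-25, 36) + 553/(-2340)) = 1245 - (1256/(-25 - 16*36 - 25*36) + 553/(-2340)) = 1245 - (1256/(-25 - 576 - 900) + 553*(-1/2340)) = 1245 - (1256/(-1501) - 553/2340) = 1245 - (1256*(-1/1501) - 553/2340) = 1245 - (-1256/1501 - 553/2340) = 1245 - 1*(-3769093/3512340) = 1245 + 3769093/3512340 = 4376632393/3512340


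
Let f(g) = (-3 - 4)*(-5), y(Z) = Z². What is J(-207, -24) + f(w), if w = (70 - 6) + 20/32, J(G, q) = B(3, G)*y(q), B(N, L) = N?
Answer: 1763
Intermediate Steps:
J(G, q) = 3*q²
w = 517/8 (w = 64 + 20*(1/32) = 64 + 5/8 = 517/8 ≈ 64.625)
f(g) = 35 (f(g) = -7*(-5) = 35)
J(-207, -24) + f(w) = 3*(-24)² + 35 = 3*576 + 35 = 1728 + 35 = 1763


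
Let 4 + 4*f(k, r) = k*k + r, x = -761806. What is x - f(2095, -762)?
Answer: -7435483/4 ≈ -1.8589e+6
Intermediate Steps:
f(k, r) = -1 + r/4 + k²/4 (f(k, r) = -1 + (k*k + r)/4 = -1 + (k² + r)/4 = -1 + (r + k²)/4 = -1 + (r/4 + k²/4) = -1 + r/4 + k²/4)
x - f(2095, -762) = -761806 - (-1 + (¼)*(-762) + (¼)*2095²) = -761806 - (-1 - 381/2 + (¼)*4389025) = -761806 - (-1 - 381/2 + 4389025/4) = -761806 - 1*4388259/4 = -761806 - 4388259/4 = -7435483/4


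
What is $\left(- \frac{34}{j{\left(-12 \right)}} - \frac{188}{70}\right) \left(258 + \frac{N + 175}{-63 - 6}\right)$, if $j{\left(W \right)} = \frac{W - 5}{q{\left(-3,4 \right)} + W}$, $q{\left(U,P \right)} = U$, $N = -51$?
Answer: $- \frac{20223632}{2415} \approx -8374.2$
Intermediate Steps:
$j{\left(W \right)} = \frac{-5 + W}{-3 + W}$ ($j{\left(W \right)} = \frac{W - 5}{-3 + W} = \frac{-5 + W}{-3 + W}$)
$\left(- \frac{34}{j{\left(-12 \right)}} - \frac{188}{70}\right) \left(258 + \frac{N + 175}{-63 - 6}\right) = \left(- \frac{34}{\frac{1}{-3 - 12} \left(-5 - 12\right)} - \frac{188}{70}\right) \left(258 + \frac{-51 + 175}{-63 - 6}\right) = \left(- \frac{34}{\frac{1}{-15} \left(-17\right)} - \frac{94}{35}\right) \left(258 + \frac{124}{-69}\right) = \left(- \frac{34}{\left(- \frac{1}{15}\right) \left(-17\right)} - \frac{94}{35}\right) \left(258 + 124 \left(- \frac{1}{69}\right)\right) = \left(- \frac{34}{\frac{17}{15}} - \frac{94}{35}\right) \left(258 - \frac{124}{69}\right) = \left(\left(-34\right) \frac{15}{17} - \frac{94}{35}\right) \frac{17678}{69} = \left(-30 - \frac{94}{35}\right) \frac{17678}{69} = \left(- \frac{1144}{35}\right) \frac{17678}{69} = - \frac{20223632}{2415}$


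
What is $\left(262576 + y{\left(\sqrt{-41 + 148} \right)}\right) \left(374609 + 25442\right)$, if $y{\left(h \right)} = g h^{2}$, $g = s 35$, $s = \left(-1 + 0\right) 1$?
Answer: $103545600381$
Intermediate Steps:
$s = -1$ ($s = \left(-1\right) 1 = -1$)
$g = -35$ ($g = \left(-1\right) 35 = -35$)
$y{\left(h \right)} = - 35 h^{2}$
$\left(262576 + y{\left(\sqrt{-41 + 148} \right)}\right) \left(374609 + 25442\right) = \left(262576 - 35 \left(\sqrt{-41 + 148}\right)^{2}\right) \left(374609 + 25442\right) = \left(262576 - 35 \left(\sqrt{107}\right)^{2}\right) 400051 = \left(262576 - 3745\right) 400051 = 258831 \cdot 400051 = 103545600381$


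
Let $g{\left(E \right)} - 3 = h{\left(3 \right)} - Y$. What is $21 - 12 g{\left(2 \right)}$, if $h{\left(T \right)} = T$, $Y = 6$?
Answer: $21$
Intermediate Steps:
$g{\left(E \right)} = 0$ ($g{\left(E \right)} = 3 + \left(3 - 6\right) = 3 - 3 = 0$)
$21 - 12 g{\left(2 \right)} = 21 - 0 = 21 + 0 = 21$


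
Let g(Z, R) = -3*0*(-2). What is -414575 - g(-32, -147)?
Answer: -414575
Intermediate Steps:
g(Z, R) = 0 (g(Z, R) = 0*(-2) = 0)
-414575 - g(-32, -147) = -414575 - 1*0 = -414575 + 0 = -414575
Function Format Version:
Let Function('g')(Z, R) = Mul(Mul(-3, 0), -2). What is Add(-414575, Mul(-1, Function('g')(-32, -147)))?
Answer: -414575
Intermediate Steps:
Function('g')(Z, R) = 0 (Function('g')(Z, R) = Mul(0, -2) = 0)
Add(-414575, Mul(-1, Function('g')(-32, -147))) = Add(-414575, Mul(-1, 0)) = Add(-414575, 0) = -414575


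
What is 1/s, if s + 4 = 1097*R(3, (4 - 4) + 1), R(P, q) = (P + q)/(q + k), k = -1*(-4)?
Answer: 5/4368 ≈ 0.0011447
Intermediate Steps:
k = 4
R(P, q) = (P + q)/(4 + q) (R(P, q) = (P + q)/(q + 4) = (P + q)/(4 + q))
s = 4368/5 (s = -4 + 1097*((3 + ((4 - 4) + 1))/(4 + ((4 - 4) + 1))) = -4 + 1097*((3 + (0 + 1))/(4 + (0 + 1))) = -4 + 1097*((3 + 1)/(4 + 1)) = -4 + 1097*(4/5) = -4 + 1097*((⅕)*4) = -4 + 1097*(⅘) = -4 + 4388/5 = 4368/5 ≈ 873.60)
1/s = 1/(4368/5) = 5/4368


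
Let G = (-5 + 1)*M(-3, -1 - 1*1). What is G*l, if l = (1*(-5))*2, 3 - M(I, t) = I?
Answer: 240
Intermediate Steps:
M(I, t) = 3 - I
l = -10 (l = -5*2 = -10)
G = -24 (G = (-5 + 1)*(3 - 1*(-3)) = -4*(3 + 3) = -4*6 = -24)
G*l = -24*(-10) = 240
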